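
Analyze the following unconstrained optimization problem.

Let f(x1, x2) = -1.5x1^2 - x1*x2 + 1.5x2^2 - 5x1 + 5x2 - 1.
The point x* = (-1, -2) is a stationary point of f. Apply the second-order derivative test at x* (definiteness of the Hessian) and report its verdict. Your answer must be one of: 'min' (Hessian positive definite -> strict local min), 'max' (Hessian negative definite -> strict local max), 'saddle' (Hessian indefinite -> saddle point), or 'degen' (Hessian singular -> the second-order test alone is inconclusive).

Compute the Hessian H = grad^2 f:
  H = [[-3, -1], [-1, 3]]
Verify stationarity: grad f(x*) = H x* + g = (0, 0).
Eigenvalues of H: -3.1623, 3.1623.
Eigenvalues have mixed signs, so H is indefinite -> x* is a saddle point.

saddle


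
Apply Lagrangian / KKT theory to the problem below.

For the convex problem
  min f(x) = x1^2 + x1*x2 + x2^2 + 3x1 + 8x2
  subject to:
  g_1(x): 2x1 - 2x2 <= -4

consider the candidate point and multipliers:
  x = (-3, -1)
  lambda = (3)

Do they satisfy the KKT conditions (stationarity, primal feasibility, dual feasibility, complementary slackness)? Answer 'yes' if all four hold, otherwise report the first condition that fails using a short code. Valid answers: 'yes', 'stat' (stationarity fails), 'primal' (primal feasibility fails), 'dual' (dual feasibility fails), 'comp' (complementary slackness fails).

Gradient of f: grad f(x) = Q x + c = (-4, 3)
Constraint values g_i(x) = a_i^T x - b_i:
  g_1((-3, -1)) = 0
Stationarity residual: grad f(x) + sum_i lambda_i a_i = (2, -3)
  -> stationarity FAILS
Primal feasibility (all g_i <= 0): OK
Dual feasibility (all lambda_i >= 0): OK
Complementary slackness (lambda_i * g_i(x) = 0 for all i): OK

Verdict: the first failing condition is stationarity -> stat.

stat


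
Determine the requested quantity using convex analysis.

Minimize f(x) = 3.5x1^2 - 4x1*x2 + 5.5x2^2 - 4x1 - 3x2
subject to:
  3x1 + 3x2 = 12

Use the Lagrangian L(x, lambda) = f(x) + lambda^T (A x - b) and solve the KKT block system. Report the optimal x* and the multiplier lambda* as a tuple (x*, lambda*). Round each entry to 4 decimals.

Form the Lagrangian:
  L(x, lambda) = (1/2) x^T Q x + c^T x + lambda^T (A x - b)
Stationarity (grad_x L = 0): Q x + c + A^T lambda = 0.
Primal feasibility: A x = b.

This gives the KKT block system:
  [ Q   A^T ] [ x     ]   [-c ]
  [ A    0  ] [ lambda ] = [ b ]

Solving the linear system:
  x*      = (2.3462, 1.6538)
  lambda* = (-1.9359)
  f(x*)   = 4.4423

x* = (2.3462, 1.6538), lambda* = (-1.9359)


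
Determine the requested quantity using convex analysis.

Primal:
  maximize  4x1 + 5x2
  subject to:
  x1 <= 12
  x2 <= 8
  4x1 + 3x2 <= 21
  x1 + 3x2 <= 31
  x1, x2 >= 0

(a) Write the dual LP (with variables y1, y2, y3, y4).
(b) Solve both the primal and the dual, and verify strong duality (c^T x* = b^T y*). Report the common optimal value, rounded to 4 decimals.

The standard primal-dual pair for 'max c^T x s.t. A x <= b, x >= 0' is:
  Dual:  min b^T y  s.t.  A^T y >= c,  y >= 0.

So the dual LP is:
  minimize  12y1 + 8y2 + 21y3 + 31y4
  subject to:
    y1 + 4y3 + y4 >= 4
    y2 + 3y3 + 3y4 >= 5
    y1, y2, y3, y4 >= 0

Solving the primal: x* = (0, 7).
  primal value c^T x* = 35.
Solving the dual: y* = (0, 0, 1.6667, 0).
  dual value b^T y* = 35.
Strong duality: c^T x* = b^T y*. Confirmed.

35


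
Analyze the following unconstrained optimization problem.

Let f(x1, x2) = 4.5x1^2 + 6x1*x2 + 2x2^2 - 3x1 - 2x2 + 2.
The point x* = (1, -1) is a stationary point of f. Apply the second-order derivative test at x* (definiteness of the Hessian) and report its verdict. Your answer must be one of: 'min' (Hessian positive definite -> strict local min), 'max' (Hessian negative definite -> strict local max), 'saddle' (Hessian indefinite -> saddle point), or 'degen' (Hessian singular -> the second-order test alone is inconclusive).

Compute the Hessian H = grad^2 f:
  H = [[9, 6], [6, 4]]
Verify stationarity: grad f(x*) = H x* + g = (0, 0).
Eigenvalues of H: 0, 13.
H has a zero eigenvalue (singular; positive semidefinite but not definite), so H is neither positive definite, negative definite, nor indefinite. The second-order test alone is inconclusive -> degen.
(Indeed, f is constant along the null direction of H through x*, so x* is not a strict local extremum.)

degen


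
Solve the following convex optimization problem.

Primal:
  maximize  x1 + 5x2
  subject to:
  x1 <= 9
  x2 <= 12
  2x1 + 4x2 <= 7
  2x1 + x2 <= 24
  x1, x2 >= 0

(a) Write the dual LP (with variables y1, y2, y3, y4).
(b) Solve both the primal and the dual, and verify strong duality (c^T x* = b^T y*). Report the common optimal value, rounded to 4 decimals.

The standard primal-dual pair for 'max c^T x s.t. A x <= b, x >= 0' is:
  Dual:  min b^T y  s.t.  A^T y >= c,  y >= 0.

So the dual LP is:
  minimize  9y1 + 12y2 + 7y3 + 24y4
  subject to:
    y1 + 2y3 + 2y4 >= 1
    y2 + 4y3 + y4 >= 5
    y1, y2, y3, y4 >= 0

Solving the primal: x* = (0, 1.75).
  primal value c^T x* = 8.75.
Solving the dual: y* = (0, 0, 1.25, 0).
  dual value b^T y* = 8.75.
Strong duality: c^T x* = b^T y*. Confirmed.

8.75


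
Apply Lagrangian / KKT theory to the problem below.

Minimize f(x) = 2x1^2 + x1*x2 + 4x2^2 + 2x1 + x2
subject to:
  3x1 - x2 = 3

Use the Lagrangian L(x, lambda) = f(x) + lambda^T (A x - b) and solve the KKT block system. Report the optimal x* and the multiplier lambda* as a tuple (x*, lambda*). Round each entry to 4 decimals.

Form the Lagrangian:
  L(x, lambda) = (1/2) x^T Q x + c^T x + lambda^T (A x - b)
Stationarity (grad_x L = 0): Q x + c + A^T lambda = 0.
Primal feasibility: A x = b.

This gives the KKT block system:
  [ Q   A^T ] [ x     ]   [-c ]
  [ A    0  ] [ lambda ] = [ b ]

Solving the linear system:
  x*      = (0.8537, -0.439)
  lambda* = (-1.6585)
  f(x*)   = 3.122

x* = (0.8537, -0.439), lambda* = (-1.6585)


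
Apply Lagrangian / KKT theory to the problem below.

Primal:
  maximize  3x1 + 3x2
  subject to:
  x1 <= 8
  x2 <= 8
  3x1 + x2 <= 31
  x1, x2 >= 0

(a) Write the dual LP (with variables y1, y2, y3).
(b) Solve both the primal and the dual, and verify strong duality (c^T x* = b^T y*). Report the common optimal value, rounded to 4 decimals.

The standard primal-dual pair for 'max c^T x s.t. A x <= b, x >= 0' is:
  Dual:  min b^T y  s.t.  A^T y >= c,  y >= 0.

So the dual LP is:
  minimize  8y1 + 8y2 + 31y3
  subject to:
    y1 + 3y3 >= 3
    y2 + y3 >= 3
    y1, y2, y3 >= 0

Solving the primal: x* = (7.6667, 8).
  primal value c^T x* = 47.
Solving the dual: y* = (0, 2, 1).
  dual value b^T y* = 47.
Strong duality: c^T x* = b^T y*. Confirmed.

47


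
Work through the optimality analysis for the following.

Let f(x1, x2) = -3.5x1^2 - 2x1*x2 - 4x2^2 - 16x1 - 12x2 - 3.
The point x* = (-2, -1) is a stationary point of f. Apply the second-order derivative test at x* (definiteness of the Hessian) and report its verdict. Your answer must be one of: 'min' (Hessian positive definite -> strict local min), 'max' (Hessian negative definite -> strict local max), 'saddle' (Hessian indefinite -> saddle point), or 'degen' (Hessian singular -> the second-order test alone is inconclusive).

Compute the Hessian H = grad^2 f:
  H = [[-7, -2], [-2, -8]]
Verify stationarity: grad f(x*) = H x* + g = (0, 0).
Eigenvalues of H: -9.5616, -5.4384.
Both eigenvalues < 0, so H is negative definite -> x* is a strict local max.

max


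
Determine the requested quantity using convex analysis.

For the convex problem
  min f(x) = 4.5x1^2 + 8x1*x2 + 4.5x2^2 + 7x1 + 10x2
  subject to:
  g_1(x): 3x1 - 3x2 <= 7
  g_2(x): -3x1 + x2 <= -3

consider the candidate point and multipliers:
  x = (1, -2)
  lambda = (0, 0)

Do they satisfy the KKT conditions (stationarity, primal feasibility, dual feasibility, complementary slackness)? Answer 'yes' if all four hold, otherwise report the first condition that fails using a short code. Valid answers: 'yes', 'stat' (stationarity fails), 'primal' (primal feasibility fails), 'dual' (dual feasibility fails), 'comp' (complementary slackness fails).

Gradient of f: grad f(x) = Q x + c = (0, 0)
Constraint values g_i(x) = a_i^T x - b_i:
  g_1((1, -2)) = 2
  g_2((1, -2)) = -2
Stationarity residual: grad f(x) + sum_i lambda_i a_i = (0, 0)
  -> stationarity OK
Primal feasibility (all g_i <= 0): FAILS
Dual feasibility (all lambda_i >= 0): OK
Complementary slackness (lambda_i * g_i(x) = 0 for all i): OK

Verdict: the first failing condition is primal_feasibility -> primal.

primal


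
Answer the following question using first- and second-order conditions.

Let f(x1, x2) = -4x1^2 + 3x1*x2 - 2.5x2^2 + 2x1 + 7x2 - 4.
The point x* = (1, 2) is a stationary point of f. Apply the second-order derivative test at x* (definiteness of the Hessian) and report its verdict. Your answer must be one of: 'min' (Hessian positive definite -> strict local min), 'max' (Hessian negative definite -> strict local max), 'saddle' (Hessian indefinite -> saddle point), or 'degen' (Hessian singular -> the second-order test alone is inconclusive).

Compute the Hessian H = grad^2 f:
  H = [[-8, 3], [3, -5]]
Verify stationarity: grad f(x*) = H x* + g = (0, 0).
Eigenvalues of H: -9.8541, -3.1459.
Both eigenvalues < 0, so H is negative definite -> x* is a strict local max.

max


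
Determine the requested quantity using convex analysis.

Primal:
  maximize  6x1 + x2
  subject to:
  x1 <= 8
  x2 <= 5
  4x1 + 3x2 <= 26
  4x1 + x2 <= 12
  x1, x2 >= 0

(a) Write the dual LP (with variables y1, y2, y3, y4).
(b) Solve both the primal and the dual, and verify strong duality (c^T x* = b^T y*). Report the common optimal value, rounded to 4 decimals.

The standard primal-dual pair for 'max c^T x s.t. A x <= b, x >= 0' is:
  Dual:  min b^T y  s.t.  A^T y >= c,  y >= 0.

So the dual LP is:
  minimize  8y1 + 5y2 + 26y3 + 12y4
  subject to:
    y1 + 4y3 + 4y4 >= 6
    y2 + 3y3 + y4 >= 1
    y1, y2, y3, y4 >= 0

Solving the primal: x* = (3, 0).
  primal value c^T x* = 18.
Solving the dual: y* = (0, 0, 0, 1.5).
  dual value b^T y* = 18.
Strong duality: c^T x* = b^T y*. Confirmed.

18


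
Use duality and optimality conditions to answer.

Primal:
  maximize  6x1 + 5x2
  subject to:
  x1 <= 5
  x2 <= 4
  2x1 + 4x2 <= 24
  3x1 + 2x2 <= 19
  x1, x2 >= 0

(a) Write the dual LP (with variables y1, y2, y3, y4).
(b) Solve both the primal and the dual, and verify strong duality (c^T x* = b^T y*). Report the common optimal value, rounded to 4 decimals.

The standard primal-dual pair for 'max c^T x s.t. A x <= b, x >= 0' is:
  Dual:  min b^T y  s.t.  A^T y >= c,  y >= 0.

So the dual LP is:
  minimize  5y1 + 4y2 + 24y3 + 19y4
  subject to:
    y1 + 2y3 + 3y4 >= 6
    y2 + 4y3 + 2y4 >= 5
    y1, y2, y3, y4 >= 0

Solving the primal: x* = (3.6667, 4).
  primal value c^T x* = 42.
Solving the dual: y* = (0, 1, 0, 2).
  dual value b^T y* = 42.
Strong duality: c^T x* = b^T y*. Confirmed.

42


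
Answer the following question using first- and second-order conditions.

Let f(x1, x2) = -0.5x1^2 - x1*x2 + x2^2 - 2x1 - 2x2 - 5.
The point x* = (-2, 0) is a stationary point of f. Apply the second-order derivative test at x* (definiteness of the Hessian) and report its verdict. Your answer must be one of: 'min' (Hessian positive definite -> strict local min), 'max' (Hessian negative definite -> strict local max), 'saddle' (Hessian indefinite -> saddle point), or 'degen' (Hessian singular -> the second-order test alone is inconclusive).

Compute the Hessian H = grad^2 f:
  H = [[-1, -1], [-1, 2]]
Verify stationarity: grad f(x*) = H x* + g = (0, 0).
Eigenvalues of H: -1.3028, 2.3028.
Eigenvalues have mixed signs, so H is indefinite -> x* is a saddle point.

saddle


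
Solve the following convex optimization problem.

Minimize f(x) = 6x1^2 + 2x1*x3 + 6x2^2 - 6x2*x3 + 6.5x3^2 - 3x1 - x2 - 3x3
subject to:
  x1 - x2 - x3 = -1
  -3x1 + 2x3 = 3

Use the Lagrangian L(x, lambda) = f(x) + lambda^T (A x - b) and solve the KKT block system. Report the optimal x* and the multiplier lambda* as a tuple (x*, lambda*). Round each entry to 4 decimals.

Form the Lagrangian:
  L(x, lambda) = (1/2) x^T Q x + c^T x + lambda^T (A x - b)
Stationarity (grad_x L = 0): Q x + c + A^T lambda = 0.
Primal feasibility: A x = b.

This gives the KKT block system:
  [ Q   A^T ] [ x     ]   [-c ]
  [ A    0  ] [ lambda ] = [ b ]

Solving the linear system:
  x*      = (-0.6287, -0.1857, 0.557)
  lambda* = (-6.5696, -5.3333)
  f(x*)   = 4.9156

x* = (-0.6287, -0.1857, 0.557), lambda* = (-6.5696, -5.3333)


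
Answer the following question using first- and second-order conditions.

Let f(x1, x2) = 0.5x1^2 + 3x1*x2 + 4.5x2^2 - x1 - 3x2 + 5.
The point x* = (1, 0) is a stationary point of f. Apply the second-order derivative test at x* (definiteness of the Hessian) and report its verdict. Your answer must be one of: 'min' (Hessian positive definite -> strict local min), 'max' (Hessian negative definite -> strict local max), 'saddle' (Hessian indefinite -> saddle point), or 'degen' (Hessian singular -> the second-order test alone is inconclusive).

Compute the Hessian H = grad^2 f:
  H = [[1, 3], [3, 9]]
Verify stationarity: grad f(x*) = H x* + g = (0, 0).
Eigenvalues of H: 0, 10.
H has a zero eigenvalue (singular; positive semidefinite but not definite), so H is neither positive definite, negative definite, nor indefinite. The second-order test alone is inconclusive -> degen.
(Indeed, f is constant along the null direction of H through x*, so x* is not a strict local extremum.)

degen


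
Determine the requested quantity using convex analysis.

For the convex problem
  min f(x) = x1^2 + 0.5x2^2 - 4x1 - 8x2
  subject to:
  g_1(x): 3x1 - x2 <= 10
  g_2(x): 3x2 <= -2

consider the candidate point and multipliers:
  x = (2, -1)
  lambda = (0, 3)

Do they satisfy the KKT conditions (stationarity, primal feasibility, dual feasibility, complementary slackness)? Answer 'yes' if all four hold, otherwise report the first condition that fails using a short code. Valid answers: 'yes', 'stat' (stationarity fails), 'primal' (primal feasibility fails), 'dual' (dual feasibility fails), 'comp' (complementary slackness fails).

Gradient of f: grad f(x) = Q x + c = (0, -9)
Constraint values g_i(x) = a_i^T x - b_i:
  g_1((2, -1)) = -3
  g_2((2, -1)) = -1
Stationarity residual: grad f(x) + sum_i lambda_i a_i = (0, 0)
  -> stationarity OK
Primal feasibility (all g_i <= 0): OK
Dual feasibility (all lambda_i >= 0): OK
Complementary slackness (lambda_i * g_i(x) = 0 for all i): FAILS

Verdict: the first failing condition is complementary_slackness -> comp.

comp


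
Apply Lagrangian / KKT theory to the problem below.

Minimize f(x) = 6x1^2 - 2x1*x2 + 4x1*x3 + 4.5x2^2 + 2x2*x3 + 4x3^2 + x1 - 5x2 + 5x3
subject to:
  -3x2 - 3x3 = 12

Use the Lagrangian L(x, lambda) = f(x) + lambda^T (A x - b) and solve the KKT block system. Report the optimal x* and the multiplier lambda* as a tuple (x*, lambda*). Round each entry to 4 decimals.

Form the Lagrangian:
  L(x, lambda) = (1/2) x^T Q x + c^T x + lambda^T (A x - b)
Stationarity (grad_x L = 0): Q x + c + A^T lambda = 0.
Primal feasibility: A x = b.

This gives the KKT block system:
  [ Q   A^T ] [ x     ]   [-c ]
  [ A    0  ] [ lambda ] = [ b ]

Solving the linear system:
  x*      = (0.925, -0.65, -3.35)
  lambda* = (-6.4667)
  f(x*)   = 32.5125

x* = (0.925, -0.65, -3.35), lambda* = (-6.4667)


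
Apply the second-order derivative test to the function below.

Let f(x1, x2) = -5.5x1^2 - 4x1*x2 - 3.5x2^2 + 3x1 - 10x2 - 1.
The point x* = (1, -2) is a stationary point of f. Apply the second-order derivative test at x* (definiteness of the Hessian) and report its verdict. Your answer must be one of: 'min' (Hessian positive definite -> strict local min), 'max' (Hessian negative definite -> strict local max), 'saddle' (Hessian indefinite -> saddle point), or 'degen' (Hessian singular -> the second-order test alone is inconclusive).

Compute the Hessian H = grad^2 f:
  H = [[-11, -4], [-4, -7]]
Verify stationarity: grad f(x*) = H x* + g = (0, 0).
Eigenvalues of H: -13.4721, -4.5279.
Both eigenvalues < 0, so H is negative definite -> x* is a strict local max.

max


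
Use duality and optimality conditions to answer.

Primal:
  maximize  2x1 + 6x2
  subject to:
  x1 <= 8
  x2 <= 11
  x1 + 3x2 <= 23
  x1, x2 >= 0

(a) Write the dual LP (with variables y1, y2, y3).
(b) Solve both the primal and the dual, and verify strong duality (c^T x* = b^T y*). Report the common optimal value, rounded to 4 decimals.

The standard primal-dual pair for 'max c^T x s.t. A x <= b, x >= 0' is:
  Dual:  min b^T y  s.t.  A^T y >= c,  y >= 0.

So the dual LP is:
  minimize  8y1 + 11y2 + 23y3
  subject to:
    y1 + y3 >= 2
    y2 + 3y3 >= 6
    y1, y2, y3 >= 0

Solving the primal: x* = (0, 7.6667).
  primal value c^T x* = 46.
Solving the dual: y* = (0, 0, 2).
  dual value b^T y* = 46.
Strong duality: c^T x* = b^T y*. Confirmed.

46


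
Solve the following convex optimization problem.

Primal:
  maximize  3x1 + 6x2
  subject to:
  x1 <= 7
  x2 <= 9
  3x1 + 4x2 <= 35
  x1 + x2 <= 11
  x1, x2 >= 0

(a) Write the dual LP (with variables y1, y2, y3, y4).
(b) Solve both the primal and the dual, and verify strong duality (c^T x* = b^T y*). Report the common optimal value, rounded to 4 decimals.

The standard primal-dual pair for 'max c^T x s.t. A x <= b, x >= 0' is:
  Dual:  min b^T y  s.t.  A^T y >= c,  y >= 0.

So the dual LP is:
  minimize  7y1 + 9y2 + 35y3 + 11y4
  subject to:
    y1 + 3y3 + y4 >= 3
    y2 + 4y3 + y4 >= 6
    y1, y2, y3, y4 >= 0

Solving the primal: x* = (0, 8.75).
  primal value c^T x* = 52.5.
Solving the dual: y* = (0, 0, 1.5, 0).
  dual value b^T y* = 52.5.
Strong duality: c^T x* = b^T y*. Confirmed.

52.5


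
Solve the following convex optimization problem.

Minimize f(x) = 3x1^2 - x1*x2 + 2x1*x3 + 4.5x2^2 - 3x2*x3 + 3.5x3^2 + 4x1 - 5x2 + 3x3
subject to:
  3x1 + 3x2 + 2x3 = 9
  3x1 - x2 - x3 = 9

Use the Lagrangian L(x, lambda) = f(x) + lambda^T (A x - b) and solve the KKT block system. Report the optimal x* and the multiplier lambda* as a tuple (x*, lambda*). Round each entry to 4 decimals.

Form the Lagrangian:
  L(x, lambda) = (1/2) x^T Q x + c^T x + lambda^T (A x - b)
Stationarity (grad_x L = 0): Q x + c + A^T lambda = 0.
Primal feasibility: A x = b.

This gives the KKT block system:
  [ Q   A^T ] [ x     ]   [-c ]
  [ A    0  ] [ lambda ] = [ b ]

Solving the linear system:
  x*      = (2.9178, 0.7399, -0.9866)
  lambda* = (-1.9915, -4.2731)
  f(x*)   = 30.6964

x* = (2.9178, 0.7399, -0.9866), lambda* = (-1.9915, -4.2731)


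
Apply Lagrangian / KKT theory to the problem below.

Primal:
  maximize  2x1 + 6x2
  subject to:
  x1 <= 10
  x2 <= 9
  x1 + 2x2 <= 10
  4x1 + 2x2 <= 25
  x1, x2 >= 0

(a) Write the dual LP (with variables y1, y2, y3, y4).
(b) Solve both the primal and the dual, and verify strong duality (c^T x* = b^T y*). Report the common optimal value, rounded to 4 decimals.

The standard primal-dual pair for 'max c^T x s.t. A x <= b, x >= 0' is:
  Dual:  min b^T y  s.t.  A^T y >= c,  y >= 0.

So the dual LP is:
  minimize  10y1 + 9y2 + 10y3 + 25y4
  subject to:
    y1 + y3 + 4y4 >= 2
    y2 + 2y3 + 2y4 >= 6
    y1, y2, y3, y4 >= 0

Solving the primal: x* = (0, 5).
  primal value c^T x* = 30.
Solving the dual: y* = (0, 0, 3, 0).
  dual value b^T y* = 30.
Strong duality: c^T x* = b^T y*. Confirmed.

30


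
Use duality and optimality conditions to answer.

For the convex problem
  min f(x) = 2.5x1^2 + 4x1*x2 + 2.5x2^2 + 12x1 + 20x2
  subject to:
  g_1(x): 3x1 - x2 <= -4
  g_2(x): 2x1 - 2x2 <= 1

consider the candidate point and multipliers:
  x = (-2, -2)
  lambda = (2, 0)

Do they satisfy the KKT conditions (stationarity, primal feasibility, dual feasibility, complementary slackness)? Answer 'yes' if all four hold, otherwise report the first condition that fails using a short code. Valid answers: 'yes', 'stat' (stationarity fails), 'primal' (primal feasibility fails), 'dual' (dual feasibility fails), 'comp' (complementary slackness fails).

Gradient of f: grad f(x) = Q x + c = (-6, 2)
Constraint values g_i(x) = a_i^T x - b_i:
  g_1((-2, -2)) = 0
  g_2((-2, -2)) = -1
Stationarity residual: grad f(x) + sum_i lambda_i a_i = (0, 0)
  -> stationarity OK
Primal feasibility (all g_i <= 0): OK
Dual feasibility (all lambda_i >= 0): OK
Complementary slackness (lambda_i * g_i(x) = 0 for all i): OK

Verdict: yes, KKT holds.

yes


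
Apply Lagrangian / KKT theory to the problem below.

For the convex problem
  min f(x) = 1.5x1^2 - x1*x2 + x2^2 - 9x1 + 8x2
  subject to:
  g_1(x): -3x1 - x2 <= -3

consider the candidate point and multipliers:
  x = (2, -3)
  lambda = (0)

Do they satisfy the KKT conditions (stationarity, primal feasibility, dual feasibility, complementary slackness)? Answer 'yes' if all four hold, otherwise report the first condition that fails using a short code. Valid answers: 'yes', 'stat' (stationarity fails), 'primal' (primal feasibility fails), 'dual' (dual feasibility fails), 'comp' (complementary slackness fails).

Gradient of f: grad f(x) = Q x + c = (0, 0)
Constraint values g_i(x) = a_i^T x - b_i:
  g_1((2, -3)) = 0
Stationarity residual: grad f(x) + sum_i lambda_i a_i = (0, 0)
  -> stationarity OK
Primal feasibility (all g_i <= 0): OK
Dual feasibility (all lambda_i >= 0): OK
Complementary slackness (lambda_i * g_i(x) = 0 for all i): OK

Verdict: yes, KKT holds.

yes


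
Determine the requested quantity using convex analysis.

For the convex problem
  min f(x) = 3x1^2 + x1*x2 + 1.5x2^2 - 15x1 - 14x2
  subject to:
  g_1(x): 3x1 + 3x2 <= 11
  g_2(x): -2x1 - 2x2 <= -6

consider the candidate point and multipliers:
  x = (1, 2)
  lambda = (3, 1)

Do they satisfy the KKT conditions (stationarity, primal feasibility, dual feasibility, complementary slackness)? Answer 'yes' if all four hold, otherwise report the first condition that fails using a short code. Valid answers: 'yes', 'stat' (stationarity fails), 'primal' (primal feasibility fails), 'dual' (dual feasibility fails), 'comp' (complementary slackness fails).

Gradient of f: grad f(x) = Q x + c = (-7, -7)
Constraint values g_i(x) = a_i^T x - b_i:
  g_1((1, 2)) = -2
  g_2((1, 2)) = 0
Stationarity residual: grad f(x) + sum_i lambda_i a_i = (0, 0)
  -> stationarity OK
Primal feasibility (all g_i <= 0): OK
Dual feasibility (all lambda_i >= 0): OK
Complementary slackness (lambda_i * g_i(x) = 0 for all i): FAILS

Verdict: the first failing condition is complementary_slackness -> comp.

comp


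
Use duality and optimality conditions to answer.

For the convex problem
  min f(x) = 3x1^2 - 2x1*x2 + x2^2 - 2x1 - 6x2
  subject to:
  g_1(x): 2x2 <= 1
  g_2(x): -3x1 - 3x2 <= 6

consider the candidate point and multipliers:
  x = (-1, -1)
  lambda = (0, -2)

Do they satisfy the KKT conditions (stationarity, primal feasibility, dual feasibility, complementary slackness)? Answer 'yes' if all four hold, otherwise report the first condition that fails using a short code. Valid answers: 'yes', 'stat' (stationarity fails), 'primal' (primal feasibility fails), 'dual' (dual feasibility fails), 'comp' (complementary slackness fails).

Gradient of f: grad f(x) = Q x + c = (-6, -6)
Constraint values g_i(x) = a_i^T x - b_i:
  g_1((-1, -1)) = -3
  g_2((-1, -1)) = 0
Stationarity residual: grad f(x) + sum_i lambda_i a_i = (0, 0)
  -> stationarity OK
Primal feasibility (all g_i <= 0): OK
Dual feasibility (all lambda_i >= 0): FAILS
Complementary slackness (lambda_i * g_i(x) = 0 for all i): OK

Verdict: the first failing condition is dual_feasibility -> dual.

dual


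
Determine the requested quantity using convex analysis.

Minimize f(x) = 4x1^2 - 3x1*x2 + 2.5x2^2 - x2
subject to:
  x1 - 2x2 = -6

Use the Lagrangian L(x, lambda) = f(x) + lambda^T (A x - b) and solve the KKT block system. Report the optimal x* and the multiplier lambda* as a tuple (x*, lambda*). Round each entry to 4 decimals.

Form the Lagrangian:
  L(x, lambda) = (1/2) x^T Q x + c^T x + lambda^T (A x - b)
Stationarity (grad_x L = 0): Q x + c + A^T lambda = 0.
Primal feasibility: A x = b.

This gives the KKT block system:
  [ Q   A^T ] [ x     ]   [-c ]
  [ A    0  ] [ lambda ] = [ b ]

Solving the linear system:
  x*      = (0.32, 3.16)
  lambda* = (6.92)
  f(x*)   = 19.18

x* = (0.32, 3.16), lambda* = (6.92)


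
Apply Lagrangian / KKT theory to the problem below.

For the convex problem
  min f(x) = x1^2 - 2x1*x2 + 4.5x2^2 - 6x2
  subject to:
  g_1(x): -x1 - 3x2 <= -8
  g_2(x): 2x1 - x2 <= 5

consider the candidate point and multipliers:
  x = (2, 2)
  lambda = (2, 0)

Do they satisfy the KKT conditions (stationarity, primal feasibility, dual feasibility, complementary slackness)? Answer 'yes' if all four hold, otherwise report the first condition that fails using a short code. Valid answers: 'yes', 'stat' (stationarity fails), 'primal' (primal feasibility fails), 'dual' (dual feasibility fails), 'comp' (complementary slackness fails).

Gradient of f: grad f(x) = Q x + c = (0, 8)
Constraint values g_i(x) = a_i^T x - b_i:
  g_1((2, 2)) = 0
  g_2((2, 2)) = -3
Stationarity residual: grad f(x) + sum_i lambda_i a_i = (-2, 2)
  -> stationarity FAILS
Primal feasibility (all g_i <= 0): OK
Dual feasibility (all lambda_i >= 0): OK
Complementary slackness (lambda_i * g_i(x) = 0 for all i): OK

Verdict: the first failing condition is stationarity -> stat.

stat


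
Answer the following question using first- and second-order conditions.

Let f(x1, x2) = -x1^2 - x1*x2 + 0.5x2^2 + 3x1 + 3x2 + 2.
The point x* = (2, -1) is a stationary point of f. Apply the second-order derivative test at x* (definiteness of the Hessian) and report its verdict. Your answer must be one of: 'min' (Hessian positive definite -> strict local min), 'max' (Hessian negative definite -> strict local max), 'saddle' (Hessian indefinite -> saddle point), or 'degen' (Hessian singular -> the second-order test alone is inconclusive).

Compute the Hessian H = grad^2 f:
  H = [[-2, -1], [-1, 1]]
Verify stationarity: grad f(x*) = H x* + g = (0, 0).
Eigenvalues of H: -2.3028, 1.3028.
Eigenvalues have mixed signs, so H is indefinite -> x* is a saddle point.

saddle


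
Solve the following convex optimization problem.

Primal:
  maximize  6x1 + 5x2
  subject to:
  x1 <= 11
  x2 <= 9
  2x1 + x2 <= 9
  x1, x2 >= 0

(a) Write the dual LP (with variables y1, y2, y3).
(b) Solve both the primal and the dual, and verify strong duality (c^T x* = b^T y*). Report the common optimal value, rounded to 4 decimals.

The standard primal-dual pair for 'max c^T x s.t. A x <= b, x >= 0' is:
  Dual:  min b^T y  s.t.  A^T y >= c,  y >= 0.

So the dual LP is:
  minimize  11y1 + 9y2 + 9y3
  subject to:
    y1 + 2y3 >= 6
    y2 + y3 >= 5
    y1, y2, y3 >= 0

Solving the primal: x* = (0, 9).
  primal value c^T x* = 45.
Solving the dual: y* = (0, 2, 3).
  dual value b^T y* = 45.
Strong duality: c^T x* = b^T y*. Confirmed.

45


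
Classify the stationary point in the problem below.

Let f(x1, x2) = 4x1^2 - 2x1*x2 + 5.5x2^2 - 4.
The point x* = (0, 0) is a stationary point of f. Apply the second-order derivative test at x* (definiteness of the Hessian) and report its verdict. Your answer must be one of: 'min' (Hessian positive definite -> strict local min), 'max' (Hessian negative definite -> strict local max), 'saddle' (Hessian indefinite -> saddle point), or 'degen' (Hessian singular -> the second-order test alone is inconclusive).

Compute the Hessian H = grad^2 f:
  H = [[8, -2], [-2, 11]]
Verify stationarity: grad f(x*) = H x* + g = (0, 0).
Eigenvalues of H: 7, 12.
Both eigenvalues > 0, so H is positive definite -> x* is a strict local min.

min


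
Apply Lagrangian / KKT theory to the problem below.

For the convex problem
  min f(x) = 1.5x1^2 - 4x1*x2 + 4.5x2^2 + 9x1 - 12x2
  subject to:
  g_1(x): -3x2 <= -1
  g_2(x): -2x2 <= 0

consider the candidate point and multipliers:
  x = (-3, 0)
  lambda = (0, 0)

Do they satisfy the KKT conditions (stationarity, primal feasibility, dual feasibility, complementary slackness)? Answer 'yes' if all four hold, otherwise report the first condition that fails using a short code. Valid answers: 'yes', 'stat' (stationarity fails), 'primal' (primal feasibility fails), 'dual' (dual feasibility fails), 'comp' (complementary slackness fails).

Gradient of f: grad f(x) = Q x + c = (0, 0)
Constraint values g_i(x) = a_i^T x - b_i:
  g_1((-3, 0)) = 1
  g_2((-3, 0)) = 0
Stationarity residual: grad f(x) + sum_i lambda_i a_i = (0, 0)
  -> stationarity OK
Primal feasibility (all g_i <= 0): FAILS
Dual feasibility (all lambda_i >= 0): OK
Complementary slackness (lambda_i * g_i(x) = 0 for all i): OK

Verdict: the first failing condition is primal_feasibility -> primal.

primal


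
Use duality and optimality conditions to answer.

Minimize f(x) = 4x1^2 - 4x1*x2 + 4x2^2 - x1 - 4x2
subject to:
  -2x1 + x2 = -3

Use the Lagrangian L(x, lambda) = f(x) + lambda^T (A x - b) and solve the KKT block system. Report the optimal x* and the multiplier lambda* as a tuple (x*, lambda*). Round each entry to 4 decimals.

Form the Lagrangian:
  L(x, lambda) = (1/2) x^T Q x + c^T x + lambda^T (A x - b)
Stationarity (grad_x L = 0): Q x + c + A^T lambda = 0.
Primal feasibility: A x = b.

This gives the KKT block system:
  [ Q   A^T ] [ x     ]   [-c ]
  [ A    0  ] [ lambda ] = [ b ]

Solving the linear system:
  x*      = (1.875, 0.75)
  lambda* = (5.5)
  f(x*)   = 5.8125

x* = (1.875, 0.75), lambda* = (5.5)


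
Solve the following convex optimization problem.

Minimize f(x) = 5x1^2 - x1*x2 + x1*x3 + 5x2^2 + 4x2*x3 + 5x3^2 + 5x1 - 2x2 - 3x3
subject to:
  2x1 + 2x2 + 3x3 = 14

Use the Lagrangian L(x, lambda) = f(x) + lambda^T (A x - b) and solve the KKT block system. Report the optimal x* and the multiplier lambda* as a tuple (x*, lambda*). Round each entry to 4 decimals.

Form the Lagrangian:
  L(x, lambda) = (1/2) x^T Q x + c^T x + lambda^T (A x - b)
Stationarity (grad_x L = 0): Q x + c + A^T lambda = 0.
Primal feasibility: A x = b.

This gives the KKT block system:
  [ Q   A^T ] [ x     ]   [-c ]
  [ A    0  ] [ lambda ] = [ b ]

Solving the linear system:
  x*      = (1.4716, 1.3479, 2.787)
  lambda* = (-10.5777)
  f(x*)   = 72.1944

x* = (1.4716, 1.3479, 2.787), lambda* = (-10.5777)


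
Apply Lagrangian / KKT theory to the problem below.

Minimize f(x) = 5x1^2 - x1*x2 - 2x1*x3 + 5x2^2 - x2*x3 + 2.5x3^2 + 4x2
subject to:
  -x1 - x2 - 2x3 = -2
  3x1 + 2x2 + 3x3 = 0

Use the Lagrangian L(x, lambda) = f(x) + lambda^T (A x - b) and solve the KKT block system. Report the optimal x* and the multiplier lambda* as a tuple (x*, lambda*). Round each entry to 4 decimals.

Form the Lagrangian:
  L(x, lambda) = (1/2) x^T Q x + c^T x + lambda^T (A x - b)
Stationarity (grad_x L = 0): Q x + c + A^T lambda = 0.
Primal feasibility: A x = b.

This gives the KKT block system:
  [ Q   A^T ] [ x     ]   [-c ]
  [ A    0  ] [ lambda ] = [ b ]

Solving the linear system:
  x*      = (-1.8053, -0.5841, 2.1947)
  lambda* = (37.0265, 19.6283)
  f(x*)   = 35.8584

x* = (-1.8053, -0.5841, 2.1947), lambda* = (37.0265, 19.6283)


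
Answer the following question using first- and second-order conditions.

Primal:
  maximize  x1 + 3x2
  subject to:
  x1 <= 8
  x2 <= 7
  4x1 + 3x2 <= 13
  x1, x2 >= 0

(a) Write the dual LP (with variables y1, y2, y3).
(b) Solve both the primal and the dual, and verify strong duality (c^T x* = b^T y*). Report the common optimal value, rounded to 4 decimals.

The standard primal-dual pair for 'max c^T x s.t. A x <= b, x >= 0' is:
  Dual:  min b^T y  s.t.  A^T y >= c,  y >= 0.

So the dual LP is:
  minimize  8y1 + 7y2 + 13y3
  subject to:
    y1 + 4y3 >= 1
    y2 + 3y3 >= 3
    y1, y2, y3 >= 0

Solving the primal: x* = (0, 4.3333).
  primal value c^T x* = 13.
Solving the dual: y* = (0, 0, 1).
  dual value b^T y* = 13.
Strong duality: c^T x* = b^T y*. Confirmed.

13


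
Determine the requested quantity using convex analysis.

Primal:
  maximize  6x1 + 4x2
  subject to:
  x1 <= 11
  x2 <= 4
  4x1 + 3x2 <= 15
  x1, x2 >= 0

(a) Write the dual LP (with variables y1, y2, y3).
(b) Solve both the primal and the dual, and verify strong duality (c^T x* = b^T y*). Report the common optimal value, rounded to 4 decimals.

The standard primal-dual pair for 'max c^T x s.t. A x <= b, x >= 0' is:
  Dual:  min b^T y  s.t.  A^T y >= c,  y >= 0.

So the dual LP is:
  minimize  11y1 + 4y2 + 15y3
  subject to:
    y1 + 4y3 >= 6
    y2 + 3y3 >= 4
    y1, y2, y3 >= 0

Solving the primal: x* = (3.75, 0).
  primal value c^T x* = 22.5.
Solving the dual: y* = (0, 0, 1.5).
  dual value b^T y* = 22.5.
Strong duality: c^T x* = b^T y*. Confirmed.

22.5


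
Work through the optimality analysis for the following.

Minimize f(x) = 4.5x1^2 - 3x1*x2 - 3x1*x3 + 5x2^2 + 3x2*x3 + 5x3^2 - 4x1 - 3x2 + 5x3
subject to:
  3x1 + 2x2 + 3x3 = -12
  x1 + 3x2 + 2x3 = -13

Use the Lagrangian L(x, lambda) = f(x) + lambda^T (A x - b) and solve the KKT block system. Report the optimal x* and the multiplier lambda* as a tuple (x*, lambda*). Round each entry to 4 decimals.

Form the Lagrangian:
  L(x, lambda) = (1/2) x^T Q x + c^T x + lambda^T (A x - b)
Stationarity (grad_x L = 0): Q x + c + A^T lambda = 0.
Primal feasibility: A x = b.

This gives the KKT block system:
  [ Q   A^T ] [ x     ]   [-c ]
  [ A    0  ] [ lambda ] = [ b ]

Solving the linear system:
  x*      = (-0.6633, -3.398, -1.0713)
  lambda* = (-6.9312, 17.3554)
  f(x*)   = 74.9687

x* = (-0.6633, -3.398, -1.0713), lambda* = (-6.9312, 17.3554)


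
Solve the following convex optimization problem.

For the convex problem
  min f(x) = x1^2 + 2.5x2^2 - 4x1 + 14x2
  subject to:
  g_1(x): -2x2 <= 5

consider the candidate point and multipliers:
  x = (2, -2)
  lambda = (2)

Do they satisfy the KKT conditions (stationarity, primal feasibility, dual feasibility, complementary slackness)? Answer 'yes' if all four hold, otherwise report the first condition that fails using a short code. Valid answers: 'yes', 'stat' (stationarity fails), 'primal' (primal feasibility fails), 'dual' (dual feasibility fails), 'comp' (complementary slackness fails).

Gradient of f: grad f(x) = Q x + c = (0, 4)
Constraint values g_i(x) = a_i^T x - b_i:
  g_1((2, -2)) = -1
Stationarity residual: grad f(x) + sum_i lambda_i a_i = (0, 0)
  -> stationarity OK
Primal feasibility (all g_i <= 0): OK
Dual feasibility (all lambda_i >= 0): OK
Complementary slackness (lambda_i * g_i(x) = 0 for all i): FAILS

Verdict: the first failing condition is complementary_slackness -> comp.

comp


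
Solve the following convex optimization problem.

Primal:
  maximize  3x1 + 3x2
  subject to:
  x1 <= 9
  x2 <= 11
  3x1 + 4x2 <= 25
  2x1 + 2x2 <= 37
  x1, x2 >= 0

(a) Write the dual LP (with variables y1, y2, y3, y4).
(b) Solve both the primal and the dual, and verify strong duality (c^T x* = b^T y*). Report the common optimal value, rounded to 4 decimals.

The standard primal-dual pair for 'max c^T x s.t. A x <= b, x >= 0' is:
  Dual:  min b^T y  s.t.  A^T y >= c,  y >= 0.

So the dual LP is:
  minimize  9y1 + 11y2 + 25y3 + 37y4
  subject to:
    y1 + 3y3 + 2y4 >= 3
    y2 + 4y3 + 2y4 >= 3
    y1, y2, y3, y4 >= 0

Solving the primal: x* = (8.3333, 0).
  primal value c^T x* = 25.
Solving the dual: y* = (0, 0, 1, 0).
  dual value b^T y* = 25.
Strong duality: c^T x* = b^T y*. Confirmed.

25


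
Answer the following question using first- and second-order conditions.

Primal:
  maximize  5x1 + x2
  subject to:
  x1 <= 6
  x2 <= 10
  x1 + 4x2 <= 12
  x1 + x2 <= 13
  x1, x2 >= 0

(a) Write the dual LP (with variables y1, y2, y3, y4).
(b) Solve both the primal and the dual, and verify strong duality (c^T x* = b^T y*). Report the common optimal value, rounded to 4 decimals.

The standard primal-dual pair for 'max c^T x s.t. A x <= b, x >= 0' is:
  Dual:  min b^T y  s.t.  A^T y >= c,  y >= 0.

So the dual LP is:
  minimize  6y1 + 10y2 + 12y3 + 13y4
  subject to:
    y1 + y3 + y4 >= 5
    y2 + 4y3 + y4 >= 1
    y1, y2, y3, y4 >= 0

Solving the primal: x* = (6, 1.5).
  primal value c^T x* = 31.5.
Solving the dual: y* = (4.75, 0, 0.25, 0).
  dual value b^T y* = 31.5.
Strong duality: c^T x* = b^T y*. Confirmed.

31.5


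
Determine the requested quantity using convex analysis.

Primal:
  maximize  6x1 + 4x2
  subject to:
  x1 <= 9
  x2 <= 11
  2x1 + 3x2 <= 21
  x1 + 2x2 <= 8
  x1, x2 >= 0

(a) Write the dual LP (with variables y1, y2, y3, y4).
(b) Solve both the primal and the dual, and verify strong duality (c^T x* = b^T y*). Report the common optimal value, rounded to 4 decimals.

The standard primal-dual pair for 'max c^T x s.t. A x <= b, x >= 0' is:
  Dual:  min b^T y  s.t.  A^T y >= c,  y >= 0.

So the dual LP is:
  minimize  9y1 + 11y2 + 21y3 + 8y4
  subject to:
    y1 + 2y3 + y4 >= 6
    y2 + 3y3 + 2y4 >= 4
    y1, y2, y3, y4 >= 0

Solving the primal: x* = (8, 0).
  primal value c^T x* = 48.
Solving the dual: y* = (0, 0, 0, 6).
  dual value b^T y* = 48.
Strong duality: c^T x* = b^T y*. Confirmed.

48


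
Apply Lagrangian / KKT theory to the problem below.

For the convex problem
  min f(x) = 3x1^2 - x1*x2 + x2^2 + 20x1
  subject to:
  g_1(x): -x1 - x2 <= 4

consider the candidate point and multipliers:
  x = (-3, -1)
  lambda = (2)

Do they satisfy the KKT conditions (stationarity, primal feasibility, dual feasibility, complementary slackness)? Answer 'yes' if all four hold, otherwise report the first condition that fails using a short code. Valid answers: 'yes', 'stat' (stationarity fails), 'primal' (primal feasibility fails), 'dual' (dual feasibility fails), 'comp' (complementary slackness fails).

Gradient of f: grad f(x) = Q x + c = (3, 1)
Constraint values g_i(x) = a_i^T x - b_i:
  g_1((-3, -1)) = 0
Stationarity residual: grad f(x) + sum_i lambda_i a_i = (1, -1)
  -> stationarity FAILS
Primal feasibility (all g_i <= 0): OK
Dual feasibility (all lambda_i >= 0): OK
Complementary slackness (lambda_i * g_i(x) = 0 for all i): OK

Verdict: the first failing condition is stationarity -> stat.

stat


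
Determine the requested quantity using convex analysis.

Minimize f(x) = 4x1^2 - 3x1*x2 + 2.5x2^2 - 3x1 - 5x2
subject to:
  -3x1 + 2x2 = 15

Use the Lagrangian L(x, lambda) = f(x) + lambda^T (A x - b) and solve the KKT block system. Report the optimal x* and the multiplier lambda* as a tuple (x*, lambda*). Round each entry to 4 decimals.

Form the Lagrangian:
  L(x, lambda) = (1/2) x^T Q x + c^T x + lambda^T (A x - b)
Stationarity (grad_x L = 0): Q x + c + A^T lambda = 0.
Primal feasibility: A x = b.

This gives the KKT block system:
  [ Q   A^T ] [ x     ]   [-c ]
  [ A    0  ] [ lambda ] = [ b ]

Solving the linear system:
  x*      = (-2.2683, 4.0976)
  lambda* = (-11.1463)
  f(x*)   = 76.7561

x* = (-2.2683, 4.0976), lambda* = (-11.1463)


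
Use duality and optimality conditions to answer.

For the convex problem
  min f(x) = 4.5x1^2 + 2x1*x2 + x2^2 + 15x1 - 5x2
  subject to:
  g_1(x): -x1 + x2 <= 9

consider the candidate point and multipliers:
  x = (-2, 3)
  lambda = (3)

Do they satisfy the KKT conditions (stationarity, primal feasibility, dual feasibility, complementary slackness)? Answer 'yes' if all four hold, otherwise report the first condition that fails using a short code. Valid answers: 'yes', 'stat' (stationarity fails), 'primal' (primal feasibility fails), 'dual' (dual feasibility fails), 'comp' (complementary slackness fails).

Gradient of f: grad f(x) = Q x + c = (3, -3)
Constraint values g_i(x) = a_i^T x - b_i:
  g_1((-2, 3)) = -4
Stationarity residual: grad f(x) + sum_i lambda_i a_i = (0, 0)
  -> stationarity OK
Primal feasibility (all g_i <= 0): OK
Dual feasibility (all lambda_i >= 0): OK
Complementary slackness (lambda_i * g_i(x) = 0 for all i): FAILS

Verdict: the first failing condition is complementary_slackness -> comp.

comp


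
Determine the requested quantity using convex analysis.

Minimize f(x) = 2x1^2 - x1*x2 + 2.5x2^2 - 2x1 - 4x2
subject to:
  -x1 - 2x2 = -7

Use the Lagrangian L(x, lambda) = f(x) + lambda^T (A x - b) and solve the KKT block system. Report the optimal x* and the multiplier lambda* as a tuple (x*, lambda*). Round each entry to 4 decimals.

Form the Lagrangian:
  L(x, lambda) = (1/2) x^T Q x + c^T x + lambda^T (A x - b)
Stationarity (grad_x L = 0): Q x + c + A^T lambda = 0.
Primal feasibility: A x = b.

This gives the KKT block system:
  [ Q   A^T ] [ x     ]   [-c ]
  [ A    0  ] [ lambda ] = [ b ]

Solving the linear system:
  x*      = (1.96, 2.52)
  lambda* = (3.32)
  f(x*)   = 4.62

x* = (1.96, 2.52), lambda* = (3.32)
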